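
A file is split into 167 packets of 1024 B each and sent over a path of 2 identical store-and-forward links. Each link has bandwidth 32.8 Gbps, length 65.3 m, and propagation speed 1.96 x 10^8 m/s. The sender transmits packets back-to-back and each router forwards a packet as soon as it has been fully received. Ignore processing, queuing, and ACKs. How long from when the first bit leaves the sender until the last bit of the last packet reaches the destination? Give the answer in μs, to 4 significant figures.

42.63 μs

Per-hop transmission t_tx = L/R = 8192/3.28e+10 = 0.249756 μs.
Per-hop propagation t_prop = 65.3/196000000 = 0.333163 μs.
Pipeline fill: first packet needs 2·t_tx to clear all hops; remaining 166 packets each add one t_tx.
Total = (2+167-1)·t_tx + 2·t_prop = 168·0.249756 + 2·0.333163 = 42.63 μs.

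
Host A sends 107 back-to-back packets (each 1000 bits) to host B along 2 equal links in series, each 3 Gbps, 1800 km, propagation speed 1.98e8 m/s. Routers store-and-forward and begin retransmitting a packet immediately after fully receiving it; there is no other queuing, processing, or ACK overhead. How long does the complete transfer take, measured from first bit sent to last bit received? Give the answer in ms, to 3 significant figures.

Per-hop transmission t_tx = L/R = 1000/3000000000 = 0.000333333 ms.
Per-hop propagation t_prop = 1800000/198000000 = 9.09091 ms.
Pipeline fill: first packet needs 2·t_tx to clear all hops; remaining 106 packets each add one t_tx.
Total = (2+107-1)·t_tx + 2·t_prop = 108·0.000333333 + 2·9.09091 = 18.2 ms.

18.2 ms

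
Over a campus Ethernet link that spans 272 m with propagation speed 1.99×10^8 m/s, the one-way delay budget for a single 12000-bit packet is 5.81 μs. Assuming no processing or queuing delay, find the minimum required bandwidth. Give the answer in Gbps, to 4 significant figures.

2.701 Gbps

Propagation delay = 272 / 199000000 = 1.36683 μs.
Transmission budget = 5.81 − 1.36683 = 4.44317 μs.
R ≥ L / t_tx = 12000 bits / 4.44317e-06 s = 2.701 Gbps.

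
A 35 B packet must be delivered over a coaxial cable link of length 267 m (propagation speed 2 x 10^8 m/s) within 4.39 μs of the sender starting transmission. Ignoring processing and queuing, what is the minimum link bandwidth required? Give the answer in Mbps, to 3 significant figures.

91.7 Mbps

L = 280 bits.
Propagation delay = 267 / 200000000 = 1.335 μs.
Transmission budget = 4.39 − 1.335 = 3.055 μs.
R ≥ L / t_tx = 280 bits / 3.055e-06 s = 91.7 Mbps.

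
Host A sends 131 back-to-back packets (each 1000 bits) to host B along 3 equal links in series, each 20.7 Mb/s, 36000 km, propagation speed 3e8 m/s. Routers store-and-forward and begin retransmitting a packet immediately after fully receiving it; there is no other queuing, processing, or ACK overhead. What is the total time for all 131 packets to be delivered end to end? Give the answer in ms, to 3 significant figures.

Per-hop transmission t_tx = L/R = 1000/20700000 = 0.0483092 ms.
Per-hop propagation t_prop = 36000000/300000000 = 120 ms.
Pipeline fill: first packet needs 3·t_tx to clear all hops; remaining 130 packets each add one t_tx.
Total = (3+131-1)·t_tx + 3·t_prop = 133·0.0483092 + 3·120 = 366 ms.

366 ms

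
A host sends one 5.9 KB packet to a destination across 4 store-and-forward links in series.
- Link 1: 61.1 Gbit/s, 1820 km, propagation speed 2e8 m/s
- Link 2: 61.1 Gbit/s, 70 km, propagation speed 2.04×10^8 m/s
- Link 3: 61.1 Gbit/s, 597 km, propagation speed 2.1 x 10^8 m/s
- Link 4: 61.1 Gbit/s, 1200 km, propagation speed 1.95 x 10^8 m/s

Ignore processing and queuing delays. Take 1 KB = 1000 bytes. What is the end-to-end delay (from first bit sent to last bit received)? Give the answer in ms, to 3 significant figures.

18.4 ms

L = 47200 bits.
Transmission delay per hop = L/R = 47200/61100000000 = 0.000772504 ms; 4 hops → 0.00309002 ms.
Propagation delays (d/s per hop): 9.1, 0.343137, 2.84286, 6.15385 ms; sum = 18.4398 ms.
End-to-end = 18.4 ms.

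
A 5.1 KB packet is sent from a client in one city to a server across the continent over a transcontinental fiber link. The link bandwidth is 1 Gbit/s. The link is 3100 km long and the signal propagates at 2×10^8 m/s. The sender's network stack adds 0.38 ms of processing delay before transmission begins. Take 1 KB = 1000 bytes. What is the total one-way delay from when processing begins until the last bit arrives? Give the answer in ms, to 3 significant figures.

15.9 ms

L = 40800 bits.
Transmission delay = L/R = 40800 / 1000000000 = 0.0408 ms.
Propagation delay = d/s = 3100000 m / 200000000 m/s = 15.5 ms.
Plus processing delay 0.38 ms = 0.38 ms.
Total = 15.9 ms.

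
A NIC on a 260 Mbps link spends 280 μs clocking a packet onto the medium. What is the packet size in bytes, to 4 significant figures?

9100 bytes

L = R × t_tx = 260000000 b/s × 0.00028 s = 72800 bits.
In bytes: 72800 / 8 = 9100 bytes.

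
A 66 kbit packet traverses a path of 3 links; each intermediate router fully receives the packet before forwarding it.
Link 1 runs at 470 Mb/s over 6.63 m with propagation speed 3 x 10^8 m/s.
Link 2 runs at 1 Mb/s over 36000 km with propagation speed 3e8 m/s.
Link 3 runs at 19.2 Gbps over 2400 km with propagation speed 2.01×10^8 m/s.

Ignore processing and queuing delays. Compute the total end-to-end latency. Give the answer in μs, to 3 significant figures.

198000 μs

L = 66000 bits.
Transmission delays (L/R per hop): 140.426, 66000, 3.4375 μs; sum = 66143.9 μs.
Propagation delays (d/s per hop): 0.0221, 120000, 11940.3 μs; sum = 131940 μs.
End-to-end = 198000 μs.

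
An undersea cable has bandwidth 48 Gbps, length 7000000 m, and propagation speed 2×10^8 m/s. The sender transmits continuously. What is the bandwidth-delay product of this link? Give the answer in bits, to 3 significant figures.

Propagation delay = 7000000 / 200000000 = 0.035 s.
BDP = R × t_prop = 48000000000 × 0.035 = 1680000000 bits.

1680000000 bits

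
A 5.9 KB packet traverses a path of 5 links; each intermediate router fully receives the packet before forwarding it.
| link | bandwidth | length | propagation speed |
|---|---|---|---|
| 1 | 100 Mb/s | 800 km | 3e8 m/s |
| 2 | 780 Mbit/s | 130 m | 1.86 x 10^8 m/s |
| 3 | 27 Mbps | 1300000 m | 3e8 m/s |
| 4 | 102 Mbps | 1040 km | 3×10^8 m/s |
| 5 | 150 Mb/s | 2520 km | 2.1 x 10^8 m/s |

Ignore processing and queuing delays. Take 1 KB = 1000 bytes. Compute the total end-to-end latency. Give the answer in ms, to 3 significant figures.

L = 47200 bits.
Transmission delays (L/R per hop): 0.472, 0.0605128, 1.74815, 0.462745, 0.314667 ms; sum = 3.05807 ms.
Propagation delays (d/s per hop): 2.66667, 0.000698925, 4.33333, 3.46667, 12 ms; sum = 22.4674 ms.
End-to-end = 25.5 ms.

25.5 ms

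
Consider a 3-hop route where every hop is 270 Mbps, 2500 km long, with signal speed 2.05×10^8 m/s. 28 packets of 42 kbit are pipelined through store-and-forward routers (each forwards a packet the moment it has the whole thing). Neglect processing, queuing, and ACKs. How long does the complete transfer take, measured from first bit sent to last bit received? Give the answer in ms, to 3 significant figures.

41.3 ms

Per-hop transmission t_tx = L/R = 42000/270000000 = 0.155556 ms.
Per-hop propagation t_prop = 2500000/2.05e+08 = 12.1951 ms.
Pipeline fill: first packet needs 3·t_tx to clear all hops; remaining 27 packets each add one t_tx.
Total = (3+28-1)·t_tx + 3·t_prop = 30·0.155556 + 3·12.1951 = 41.3 ms.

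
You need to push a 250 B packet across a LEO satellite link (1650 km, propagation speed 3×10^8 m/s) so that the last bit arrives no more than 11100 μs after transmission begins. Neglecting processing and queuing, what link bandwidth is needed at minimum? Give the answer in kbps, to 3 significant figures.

357 kbps

L = 2000 bits.
Propagation delay = 1650000 / 300000000 = 5500 μs.
Transmission budget = 11100 − 5500 = 5600 μs.
R ≥ L / t_tx = 2000 bits / 0.0056 s = 357 kbps.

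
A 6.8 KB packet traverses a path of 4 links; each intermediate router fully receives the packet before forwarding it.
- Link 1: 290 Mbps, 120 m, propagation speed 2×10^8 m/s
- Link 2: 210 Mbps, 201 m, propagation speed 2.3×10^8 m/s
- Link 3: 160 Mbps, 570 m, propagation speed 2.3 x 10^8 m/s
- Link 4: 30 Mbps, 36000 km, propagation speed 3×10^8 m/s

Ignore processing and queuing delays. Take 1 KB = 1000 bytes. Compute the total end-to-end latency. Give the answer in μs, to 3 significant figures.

123000 μs

L = 54400 bits.
Transmission delays (L/R per hop): 187.586, 259.048, 340, 1813.33 μs; sum = 2599.97 μs.
Propagation delays (d/s per hop): 0.6, 0.873913, 2.47826, 120000 μs; sum = 120004 μs.
End-to-end = 123000 μs.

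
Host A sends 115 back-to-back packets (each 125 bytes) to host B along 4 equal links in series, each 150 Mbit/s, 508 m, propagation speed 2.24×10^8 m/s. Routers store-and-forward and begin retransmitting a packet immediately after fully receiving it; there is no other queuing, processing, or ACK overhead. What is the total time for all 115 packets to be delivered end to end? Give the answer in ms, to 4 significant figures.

0.7957 ms

Per-hop transmission t_tx = L/R = 1000/150000000 = 0.00666667 ms.
Per-hop propagation t_prop = 508/2.24e+08 = 0.00226786 ms.
Pipeline fill: first packet needs 4·t_tx to clear all hops; remaining 114 packets each add one t_tx.
Total = (4+115-1)·t_tx + 4·t_prop = 118·0.00666667 + 4·0.00226786 = 0.7957 ms.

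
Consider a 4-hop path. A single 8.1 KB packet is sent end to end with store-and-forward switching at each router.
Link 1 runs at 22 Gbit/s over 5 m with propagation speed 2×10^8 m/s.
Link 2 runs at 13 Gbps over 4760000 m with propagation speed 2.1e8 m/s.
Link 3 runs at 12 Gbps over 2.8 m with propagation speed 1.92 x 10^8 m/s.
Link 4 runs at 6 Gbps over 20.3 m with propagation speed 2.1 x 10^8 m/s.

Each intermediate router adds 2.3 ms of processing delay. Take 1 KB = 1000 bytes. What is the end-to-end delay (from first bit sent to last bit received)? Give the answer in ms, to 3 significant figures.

L = 64800 bits.
Transmission delays (L/R per hop): 0.00294545, 0.00498462, 0.0054, 0.0108 ms; sum = 0.0241301 ms.
Propagation delays (d/s per hop): 2.5e-05, 22.6667, 1.45833e-05, 9.66667e-05 ms; sum = 22.6668 ms.
Processing at 3 router(s): 3 × 2.3 ms = 6.9 ms.
End-to-end = 29.6 ms.

29.6 ms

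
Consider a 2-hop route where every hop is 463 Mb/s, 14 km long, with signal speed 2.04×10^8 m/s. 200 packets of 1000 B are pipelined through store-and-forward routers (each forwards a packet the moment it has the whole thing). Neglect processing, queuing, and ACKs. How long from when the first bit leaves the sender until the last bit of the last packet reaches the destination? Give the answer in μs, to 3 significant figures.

3610 μs

Per-hop transmission t_tx = L/R = 8000/463000000 = 17.2786 μs.
Per-hop propagation t_prop = 14000/204000000 = 68.6275 μs.
Pipeline fill: first packet needs 2·t_tx to clear all hops; remaining 199 packets each add one t_tx.
Total = (2+200-1)·t_tx + 2·t_prop = 201·17.2786 + 2·68.6275 = 3610 μs.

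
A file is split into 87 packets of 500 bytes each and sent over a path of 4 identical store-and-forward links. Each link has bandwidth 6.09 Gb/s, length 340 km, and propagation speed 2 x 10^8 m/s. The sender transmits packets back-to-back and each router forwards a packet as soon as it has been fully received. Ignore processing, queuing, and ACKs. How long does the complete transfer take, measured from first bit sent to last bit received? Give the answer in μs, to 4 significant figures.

Per-hop transmission t_tx = L/R = 4000/6090000000 = 0.656814 μs.
Per-hop propagation t_prop = 340000/200000000 = 1700 μs.
Pipeline fill: first packet needs 4·t_tx to clear all hops; remaining 86 packets each add one t_tx.
Total = (4+87-1)·t_tx + 4·t_prop = 90·0.656814 + 4·1700 = 6859 μs.

6859 μs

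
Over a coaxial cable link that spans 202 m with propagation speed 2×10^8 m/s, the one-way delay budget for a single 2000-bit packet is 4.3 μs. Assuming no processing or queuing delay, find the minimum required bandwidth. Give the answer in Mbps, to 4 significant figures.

607.9 Mbps

Propagation delay = 202 / 200000000 = 1.01 μs.
Transmission budget = 4.3 − 1.01 = 3.29 μs.
R ≥ L / t_tx = 2000 bits / 3.29e-06 s = 607.9 Mbps.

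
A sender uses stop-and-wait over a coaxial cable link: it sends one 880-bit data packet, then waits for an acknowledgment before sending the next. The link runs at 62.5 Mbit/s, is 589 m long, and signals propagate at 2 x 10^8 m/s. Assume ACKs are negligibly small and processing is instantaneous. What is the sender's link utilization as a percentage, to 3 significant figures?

t_tx = L/R = 880/62500000 = 1.408e-05 s.
t_prop = 589/200000000 = 2.945e-06 s; RTT = 5.89e-06 s.
Cycle = t_tx + RTT = 1.997e-05 s.
Utilization = t_tx / cycle = 1.408e-05/1.997e-05 = 70.5 %.

70.5 %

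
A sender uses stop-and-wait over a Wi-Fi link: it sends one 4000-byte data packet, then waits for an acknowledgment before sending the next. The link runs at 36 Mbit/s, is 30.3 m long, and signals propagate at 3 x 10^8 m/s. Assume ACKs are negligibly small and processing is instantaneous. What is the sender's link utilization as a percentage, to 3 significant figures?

t_tx = L/R = 32000/36000000 = 0.000888889 s.
t_prop = 30.3/300000000 = 1.01e-07 s; RTT = 2.02e-07 s.
Cycle = t_tx + RTT = 0.000889091 s.
Utilization = t_tx / cycle = 0.000888889/0.000889091 = 100 %.

100 %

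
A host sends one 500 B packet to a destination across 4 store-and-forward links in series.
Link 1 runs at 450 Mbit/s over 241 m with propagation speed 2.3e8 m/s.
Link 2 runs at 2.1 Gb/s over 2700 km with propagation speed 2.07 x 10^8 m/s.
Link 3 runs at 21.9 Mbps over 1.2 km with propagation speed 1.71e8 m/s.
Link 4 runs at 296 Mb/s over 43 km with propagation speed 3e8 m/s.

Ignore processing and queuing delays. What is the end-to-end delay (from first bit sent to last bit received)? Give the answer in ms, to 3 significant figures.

L = 500 × 8 = 4000 bits.
Transmission delays (L/R per hop): 0.00888889, 0.00190476, 0.182648, 0.0135135 ms; sum = 0.206956 ms.
Propagation delays (d/s per hop): 0.00104783, 13.0435, 0.00701754, 0.143333 ms; sum = 13.1949 ms.
End-to-end = 13.4 ms.

13.4 ms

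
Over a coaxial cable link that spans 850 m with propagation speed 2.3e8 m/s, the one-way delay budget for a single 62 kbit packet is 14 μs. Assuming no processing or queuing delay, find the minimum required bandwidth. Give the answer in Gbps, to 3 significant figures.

6.02 Gbps

Propagation delay = 850 / 2.3e+08 = 3.69565 μs.
Transmission budget = 14 − 3.69565 = 10.3043 μs.
R ≥ L / t_tx = 62000 bits / 1.03043e-05 s = 6.02 Gbps.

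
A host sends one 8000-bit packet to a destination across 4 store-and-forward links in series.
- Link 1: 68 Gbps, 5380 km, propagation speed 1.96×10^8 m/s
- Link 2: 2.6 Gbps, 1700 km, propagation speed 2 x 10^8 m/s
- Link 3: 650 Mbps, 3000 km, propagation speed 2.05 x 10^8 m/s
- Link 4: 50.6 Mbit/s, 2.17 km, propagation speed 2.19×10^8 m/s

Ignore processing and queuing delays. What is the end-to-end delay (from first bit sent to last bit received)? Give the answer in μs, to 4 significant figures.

Transmission delays (L/R per hop): 0.117647, 3.07692, 12.3077, 158.103 μs; sum = 173.605 μs.
Propagation delays (d/s per hop): 27449, 8500, 14634.1, 9.90868 μs; sum = 50593 μs.
End-to-end = 50770 μs.

50770 μs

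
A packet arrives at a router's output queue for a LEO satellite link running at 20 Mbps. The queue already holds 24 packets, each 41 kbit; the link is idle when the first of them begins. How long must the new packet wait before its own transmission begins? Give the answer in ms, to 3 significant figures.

Each queued packet: L/R = 41000/20000000 = 2.05 ms.
24 queued → 49.2 ms.
Queuing delay = 49.2 ms.

49.2 ms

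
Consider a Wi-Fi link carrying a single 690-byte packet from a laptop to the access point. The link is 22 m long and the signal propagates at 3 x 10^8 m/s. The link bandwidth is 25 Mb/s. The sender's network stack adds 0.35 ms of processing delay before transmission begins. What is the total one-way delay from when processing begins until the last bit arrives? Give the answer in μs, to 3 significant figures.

L = 690 × 8 = 5520 bits.
Transmission delay = L/R = 5520 / 25000000 = 220.8 μs.
Propagation delay = d/s = 22 m / 300000000 m/s = 0.0733333 μs.
Plus processing delay 0.35 ms = 350 μs.
Total = 571 μs.

571 μs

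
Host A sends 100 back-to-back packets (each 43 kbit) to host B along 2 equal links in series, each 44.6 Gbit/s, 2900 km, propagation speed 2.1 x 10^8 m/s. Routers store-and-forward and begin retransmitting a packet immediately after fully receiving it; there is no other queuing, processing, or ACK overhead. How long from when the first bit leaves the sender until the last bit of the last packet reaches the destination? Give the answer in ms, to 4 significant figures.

Per-hop transmission t_tx = L/R = 43000/44600000000 = 0.000964126 ms.
Per-hop propagation t_prop = 2900000/210000000 = 13.8095 ms.
Pipeline fill: first packet needs 2·t_tx to clear all hops; remaining 99 packets each add one t_tx.
Total = (2+100-1)·t_tx + 2·t_prop = 101·0.000964126 + 2·13.8095 = 27.72 ms.

27.72 ms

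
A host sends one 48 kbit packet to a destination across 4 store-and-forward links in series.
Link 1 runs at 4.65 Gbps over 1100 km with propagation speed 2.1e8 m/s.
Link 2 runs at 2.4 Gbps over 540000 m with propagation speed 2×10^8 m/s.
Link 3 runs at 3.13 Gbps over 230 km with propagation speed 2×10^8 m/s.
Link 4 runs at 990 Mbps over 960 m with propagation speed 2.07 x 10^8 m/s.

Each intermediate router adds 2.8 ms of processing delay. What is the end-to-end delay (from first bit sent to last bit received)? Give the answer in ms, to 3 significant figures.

17.6 ms

L = 48000 bits.
Transmission delays (L/R per hop): 0.0103226, 0.02, 0.0153355, 0.0484848 ms; sum = 0.0941429 ms.
Propagation delays (d/s per hop): 5.2381, 2.7, 1.15, 0.00463768 ms; sum = 9.09273 ms.
Processing at 3 router(s): 3 × 2.8 ms = 8.4 ms.
End-to-end = 17.6 ms.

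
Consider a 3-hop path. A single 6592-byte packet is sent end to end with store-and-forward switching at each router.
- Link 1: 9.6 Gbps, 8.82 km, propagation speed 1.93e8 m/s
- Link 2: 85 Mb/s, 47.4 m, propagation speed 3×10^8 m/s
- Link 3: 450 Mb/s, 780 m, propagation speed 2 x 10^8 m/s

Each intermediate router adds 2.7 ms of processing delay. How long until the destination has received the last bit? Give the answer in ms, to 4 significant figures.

L = 6592 × 8 = 52736 bits.
Transmission delays (L/R per hop): 0.00549333, 0.620424, 0.117191 ms; sum = 0.743108 ms.
Propagation delays (d/s per hop): 0.0456995, 0.000158, 0.0039 ms; sum = 0.0497575 ms.
Processing at 2 router(s): 2 × 2.7 ms = 5.4 ms.
End-to-end = 6.193 ms.

6.193 ms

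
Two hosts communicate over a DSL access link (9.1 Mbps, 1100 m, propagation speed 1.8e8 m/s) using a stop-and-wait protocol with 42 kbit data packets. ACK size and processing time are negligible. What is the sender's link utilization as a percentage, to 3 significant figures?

t_tx = L/R = 42000/9100000 = 0.00461538 s.
t_prop = 1100/180000000 = 6.11111e-06 s; RTT = 1.22222e-05 s.
Cycle = t_tx + RTT = 0.00462761 s.
Utilization = t_tx / cycle = 0.00461538/0.00462761 = 99.7 %.

99.7 %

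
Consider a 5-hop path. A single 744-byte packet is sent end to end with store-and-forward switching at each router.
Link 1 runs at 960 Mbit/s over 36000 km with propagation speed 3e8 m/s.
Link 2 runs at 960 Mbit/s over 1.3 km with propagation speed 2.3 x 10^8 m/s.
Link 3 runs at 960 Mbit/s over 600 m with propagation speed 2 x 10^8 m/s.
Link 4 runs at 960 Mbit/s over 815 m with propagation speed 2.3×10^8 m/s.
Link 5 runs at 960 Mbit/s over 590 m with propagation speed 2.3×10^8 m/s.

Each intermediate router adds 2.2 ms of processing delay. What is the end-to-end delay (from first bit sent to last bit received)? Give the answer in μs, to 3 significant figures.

129000 μs

L = 744 × 8 = 5952 bits.
Transmission delay per hop = L/R = 5952/960000000 = 6.2 μs; 5 hops → 31 μs.
Propagation delays (d/s per hop): 120000, 5.65217, 3, 3.54348, 2.56522 μs; sum = 120015 μs.
Processing at 4 router(s): 4 × 2.2 ms = 8800 μs.
End-to-end = 129000 μs.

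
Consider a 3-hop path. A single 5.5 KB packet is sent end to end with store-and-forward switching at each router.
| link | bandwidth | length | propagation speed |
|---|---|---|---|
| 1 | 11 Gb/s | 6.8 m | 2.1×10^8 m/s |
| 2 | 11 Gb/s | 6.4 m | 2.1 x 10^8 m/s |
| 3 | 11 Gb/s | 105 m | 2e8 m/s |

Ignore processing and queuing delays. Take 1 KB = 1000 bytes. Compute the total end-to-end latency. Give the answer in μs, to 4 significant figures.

L = 44000 bits.
Transmission delay per hop = L/R = 44000/11000000000 = 4 μs; 3 hops → 12 μs.
Propagation delays (d/s per hop): 0.032381, 0.0304762, 0.525 μs; sum = 0.587857 μs.
End-to-end = 12.59 μs.

12.59 μs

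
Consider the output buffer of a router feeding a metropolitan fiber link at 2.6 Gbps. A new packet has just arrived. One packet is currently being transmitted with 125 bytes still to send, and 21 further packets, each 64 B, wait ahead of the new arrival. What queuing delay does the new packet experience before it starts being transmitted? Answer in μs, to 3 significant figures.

4.52 μs

Each queued packet: L/R = 512/2600000000 = 0.196923 μs.
21 queued → 4.13538 μs.
Plus remaining 1000 bits of current packet: 0.384615 μs.
Queuing delay = 4.52 μs.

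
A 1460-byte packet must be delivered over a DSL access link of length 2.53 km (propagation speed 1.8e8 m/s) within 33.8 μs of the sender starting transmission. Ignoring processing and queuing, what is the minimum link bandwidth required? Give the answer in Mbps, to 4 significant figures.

L = 11680 bits.
Propagation delay = 2530 / 180000000 = 14.0556 μs.
Transmission budget = 33.8 − 14.0556 = 19.7444 μs.
R ≥ L / t_tx = 11680 bits / 1.97444e-05 s = 591.6 Mbps.

591.6 Mbps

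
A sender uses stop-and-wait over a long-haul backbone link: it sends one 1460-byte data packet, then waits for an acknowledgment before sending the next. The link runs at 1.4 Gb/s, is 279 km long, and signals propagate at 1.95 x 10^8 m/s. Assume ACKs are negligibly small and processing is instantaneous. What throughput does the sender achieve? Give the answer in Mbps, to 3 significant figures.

4.07 Mbps

t_tx = L/R = 11680/1400000000 = 8.34286e-06 s.
t_prop = 279000/195000000 = 0.00143077 s; RTT = 0.00286154 s.
Cycle = t_tx + RTT = 0.00286988 s.
Throughput = L / cycle = 11680 / 0.00286988 = 4.07 Mbps.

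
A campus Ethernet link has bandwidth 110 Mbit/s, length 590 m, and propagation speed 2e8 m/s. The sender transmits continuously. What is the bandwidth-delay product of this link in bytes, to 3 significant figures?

40.6 bytes

Propagation delay = 590 / 200000000 = 2.95e-06 s.
BDP = R × t_prop = 110000000 × 2.95e-06 = 324.5 bits.
In bytes: 324.5/8 = 40.6 bytes.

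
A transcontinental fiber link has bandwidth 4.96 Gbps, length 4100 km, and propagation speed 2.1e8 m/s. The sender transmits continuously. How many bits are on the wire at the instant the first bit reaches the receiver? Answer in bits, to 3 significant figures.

Propagation delay = 4100000 / 210000000 = 0.0195238 s.
BDP = R × t_prop = 4960000000 × 0.0195238 = 96838100 bits.

96800000 bits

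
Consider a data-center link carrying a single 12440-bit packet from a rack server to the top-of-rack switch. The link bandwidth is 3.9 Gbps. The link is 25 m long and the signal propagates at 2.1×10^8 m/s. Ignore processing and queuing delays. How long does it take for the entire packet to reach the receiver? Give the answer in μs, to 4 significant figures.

Transmission delay = L/R = 12440 / 3900000000 = 3.18974 μs.
Propagation delay = d/s = 25 m / 210000000 m/s = 0.119048 μs.
Total = 3.309 μs.

3.309 μs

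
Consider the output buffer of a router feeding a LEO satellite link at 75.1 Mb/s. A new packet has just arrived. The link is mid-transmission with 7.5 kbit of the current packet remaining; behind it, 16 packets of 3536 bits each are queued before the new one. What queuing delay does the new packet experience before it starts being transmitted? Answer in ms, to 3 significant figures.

Each queued packet: L/R = 3536/75100000 = 0.0470839 ms.
16 queued → 0.753342 ms.
Plus remaining 7500 bits of current packet: 0.0998668 ms.
Queuing delay = 0.853 ms.

0.853 ms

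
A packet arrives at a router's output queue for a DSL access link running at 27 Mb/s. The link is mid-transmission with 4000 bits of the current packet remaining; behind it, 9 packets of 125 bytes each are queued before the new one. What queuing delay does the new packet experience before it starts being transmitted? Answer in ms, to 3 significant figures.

0.481 ms

Each queued packet: L/R = 1000/27000000 = 0.037037 ms.
9 queued → 0.333333 ms.
Plus remaining 4000 bits of current packet: 0.148148 ms.
Queuing delay = 0.481 ms.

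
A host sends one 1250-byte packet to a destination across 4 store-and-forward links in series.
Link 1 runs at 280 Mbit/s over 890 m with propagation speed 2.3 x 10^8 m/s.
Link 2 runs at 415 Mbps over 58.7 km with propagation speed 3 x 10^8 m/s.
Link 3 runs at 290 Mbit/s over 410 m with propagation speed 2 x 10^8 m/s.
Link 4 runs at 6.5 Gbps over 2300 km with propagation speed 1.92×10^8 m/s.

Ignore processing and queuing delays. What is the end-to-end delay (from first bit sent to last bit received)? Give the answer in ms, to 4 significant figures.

L = 1250 × 8 = 10000 bits.
Transmission delays (L/R per hop): 0.0357143, 0.0240964, 0.0344828, 0.00153846 ms; sum = 0.0958319 ms.
Propagation delays (d/s per hop): 0.00386957, 0.195667, 0.00205, 11.9792 ms; sum = 12.1808 ms.
End-to-end = 12.28 ms.

12.28 ms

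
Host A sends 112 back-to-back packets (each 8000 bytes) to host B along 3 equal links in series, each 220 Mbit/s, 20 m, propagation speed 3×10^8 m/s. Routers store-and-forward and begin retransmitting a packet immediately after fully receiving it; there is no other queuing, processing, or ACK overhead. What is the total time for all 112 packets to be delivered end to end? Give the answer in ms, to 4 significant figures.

Per-hop transmission t_tx = L/R = 64000/220000000 = 0.290909 ms.
Per-hop propagation t_prop = 20/300000000 = 6.66667e-05 ms.
Pipeline fill: first packet needs 3·t_tx to clear all hops; remaining 111 packets each add one t_tx.
Total = (3+112-1)·t_tx + 3·t_prop = 114·0.290909 + 3·6.66667e-05 = 33.16 ms.

33.16 ms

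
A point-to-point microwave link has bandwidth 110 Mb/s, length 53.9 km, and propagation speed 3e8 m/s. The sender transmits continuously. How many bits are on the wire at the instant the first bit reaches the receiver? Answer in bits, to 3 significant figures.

Propagation delay = 53900 / 300000000 = 0.000179667 s.
BDP = R × t_prop = 110000000 × 0.000179667 = 19763.3 bits.

19800 bits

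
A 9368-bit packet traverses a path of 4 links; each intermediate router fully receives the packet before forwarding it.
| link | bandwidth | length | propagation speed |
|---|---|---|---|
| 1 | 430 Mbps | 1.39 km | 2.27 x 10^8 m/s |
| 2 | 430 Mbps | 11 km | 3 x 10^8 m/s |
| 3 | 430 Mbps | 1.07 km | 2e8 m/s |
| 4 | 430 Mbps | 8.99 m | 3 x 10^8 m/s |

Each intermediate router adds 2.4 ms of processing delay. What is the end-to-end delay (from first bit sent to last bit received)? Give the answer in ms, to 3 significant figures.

7.34 ms

Transmission delay per hop = L/R = 9368/430000000 = 0.021786 ms; 4 hops → 0.0871442 ms.
Propagation delays (d/s per hop): 0.00612335, 0.0366667, 0.00535, 2.99667e-05 ms; sum = 0.04817 ms.
Processing at 3 router(s): 3 × 2.4 ms = 7.2 ms.
End-to-end = 7.34 ms.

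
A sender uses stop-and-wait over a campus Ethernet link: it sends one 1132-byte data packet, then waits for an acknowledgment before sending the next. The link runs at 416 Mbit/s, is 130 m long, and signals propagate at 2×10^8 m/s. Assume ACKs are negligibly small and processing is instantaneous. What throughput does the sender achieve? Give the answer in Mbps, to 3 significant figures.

t_tx = L/R = 9056/416000000 = 2.17692e-05 s.
t_prop = 130/200000000 = 6.5e-07 s; RTT = 1.3e-06 s.
Cycle = t_tx + RTT = 2.30692e-05 s.
Throughput = L / cycle = 9056 / 2.30692e-05 = 393 Mbps.

393 Mbps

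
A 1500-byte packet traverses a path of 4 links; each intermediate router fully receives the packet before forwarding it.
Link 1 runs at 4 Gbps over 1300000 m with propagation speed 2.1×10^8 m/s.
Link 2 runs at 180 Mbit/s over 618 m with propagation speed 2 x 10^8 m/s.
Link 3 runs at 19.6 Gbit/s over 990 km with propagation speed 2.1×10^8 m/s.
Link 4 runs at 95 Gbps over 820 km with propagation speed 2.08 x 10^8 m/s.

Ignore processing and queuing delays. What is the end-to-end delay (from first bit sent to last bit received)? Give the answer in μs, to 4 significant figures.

L = 1500 × 8 = 12000 bits.
Transmission delays (L/R per hop): 3, 66.6667, 0.612245, 0.126316 μs; sum = 70.4052 μs.
Propagation delays (d/s per hop): 6190.48, 3.09, 4714.29, 3942.31 μs; sum = 14850.2 μs.
End-to-end = 14920 μs.

14920 μs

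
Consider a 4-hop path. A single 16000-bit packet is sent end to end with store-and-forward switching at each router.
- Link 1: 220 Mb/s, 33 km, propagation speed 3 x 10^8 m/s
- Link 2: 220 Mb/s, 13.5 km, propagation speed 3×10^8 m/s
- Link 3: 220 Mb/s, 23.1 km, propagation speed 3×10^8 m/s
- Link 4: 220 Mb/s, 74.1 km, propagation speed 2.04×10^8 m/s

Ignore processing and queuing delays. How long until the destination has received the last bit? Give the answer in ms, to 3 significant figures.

0.886 ms

Transmission delay per hop = L/R = 16000/220000000 = 0.0727273 ms; 4 hops → 0.290909 ms.
Propagation delays (d/s per hop): 0.11, 0.045, 0.077, 0.363235 ms; sum = 0.595235 ms.
End-to-end = 0.886 ms.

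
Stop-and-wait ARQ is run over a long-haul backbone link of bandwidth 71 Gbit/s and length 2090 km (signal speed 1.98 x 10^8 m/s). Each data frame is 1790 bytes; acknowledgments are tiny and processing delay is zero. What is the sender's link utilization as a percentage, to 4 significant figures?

t_tx = L/R = 14320/71000000000 = 2.0169e-07 s.
t_prop = 2090000/198000000 = 0.0105556 s; RTT = 0.0211111 s.
Cycle = t_tx + RTT = 0.0211113 s.
Utilization = t_tx / cycle = 2.0169e-07/0.0211113 = 0.0009554 %.

0.0009554 %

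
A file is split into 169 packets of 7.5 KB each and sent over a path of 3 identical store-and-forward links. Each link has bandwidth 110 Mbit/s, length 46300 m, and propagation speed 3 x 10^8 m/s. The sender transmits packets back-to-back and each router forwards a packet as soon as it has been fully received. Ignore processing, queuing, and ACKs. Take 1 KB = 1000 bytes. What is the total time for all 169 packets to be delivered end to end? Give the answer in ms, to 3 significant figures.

93.7 ms

Per-hop transmission t_tx = L/R = 60000/110000000 = 0.545455 ms.
Per-hop propagation t_prop = 46300/300000000 = 0.154333 ms.
Pipeline fill: first packet needs 3·t_tx to clear all hops; remaining 168 packets each add one t_tx.
Total = (3+169-1)·t_tx + 3·t_prop = 171·0.545455 + 3·0.154333 = 93.7 ms.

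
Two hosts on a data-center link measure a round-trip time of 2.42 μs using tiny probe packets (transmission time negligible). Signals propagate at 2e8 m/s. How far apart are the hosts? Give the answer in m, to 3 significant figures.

242 m

One-way propagation = RTT/2 = 1.21 μs.
d = s × t = 200000000 × 1.21e-06 = 242 m.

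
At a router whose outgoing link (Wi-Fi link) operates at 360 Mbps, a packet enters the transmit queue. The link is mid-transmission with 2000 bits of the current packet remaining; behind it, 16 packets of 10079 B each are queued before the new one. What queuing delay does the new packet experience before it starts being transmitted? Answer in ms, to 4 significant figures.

Each queued packet: L/R = 80632/360000000 = 0.223978 ms.
16 queued → 3.58364 ms.
Plus remaining 2000 bits of current packet: 0.00555556 ms.
Queuing delay = 3.589 ms.

3.589 ms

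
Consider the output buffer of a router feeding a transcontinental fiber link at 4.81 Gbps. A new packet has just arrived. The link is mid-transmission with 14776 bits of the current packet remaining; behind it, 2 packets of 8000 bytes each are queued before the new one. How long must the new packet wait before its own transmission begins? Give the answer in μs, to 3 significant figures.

Each queued packet: L/R = 64000/4810000000 = 13.3056 μs.
2 queued → 26.6112 μs.
Plus remaining 14776 bits of current packet: 3.07193 μs.
Queuing delay = 29.7 μs.

29.7 μs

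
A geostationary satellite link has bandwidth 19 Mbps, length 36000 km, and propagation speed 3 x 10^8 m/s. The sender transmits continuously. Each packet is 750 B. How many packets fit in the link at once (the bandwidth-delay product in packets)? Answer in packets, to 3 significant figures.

380 packets

Propagation delay = 36000000 / 300000000 = 0.12 s.
BDP = R × t_prop = 19000000 × 0.12 = 2280000 bits.
In packets of 6000 bits: 380 packets.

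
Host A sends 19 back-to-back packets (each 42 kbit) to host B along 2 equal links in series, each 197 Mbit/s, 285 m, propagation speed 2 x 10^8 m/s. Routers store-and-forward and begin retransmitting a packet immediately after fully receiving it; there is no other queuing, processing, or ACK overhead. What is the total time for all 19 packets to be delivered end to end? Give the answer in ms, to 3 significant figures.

4.27 ms

Per-hop transmission t_tx = L/R = 42000/197000000 = 0.213198 ms.
Per-hop propagation t_prop = 285/200000000 = 0.001425 ms.
Pipeline fill: first packet needs 2·t_tx to clear all hops; remaining 18 packets each add one t_tx.
Total = (2+19-1)·t_tx + 2·t_prop = 20·0.213198 + 2·0.001425 = 4.27 ms.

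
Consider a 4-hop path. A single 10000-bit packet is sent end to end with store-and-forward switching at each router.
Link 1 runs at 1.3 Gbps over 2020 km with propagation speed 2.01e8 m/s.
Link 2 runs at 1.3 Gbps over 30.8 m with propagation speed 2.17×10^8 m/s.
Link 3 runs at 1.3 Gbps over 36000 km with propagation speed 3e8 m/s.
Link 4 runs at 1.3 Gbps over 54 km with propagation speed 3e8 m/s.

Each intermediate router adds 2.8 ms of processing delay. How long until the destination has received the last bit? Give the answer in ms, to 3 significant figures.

139 ms

Transmission delay per hop = L/R = 10000/1300000000 = 0.00769231 ms; 4 hops → 0.0307692 ms.
Propagation delays (d/s per hop): 10.0498, 0.000141935, 120, 0.18 ms; sum = 130.23 ms.
Processing at 3 router(s): 3 × 2.8 ms = 8.4 ms.
End-to-end = 139 ms.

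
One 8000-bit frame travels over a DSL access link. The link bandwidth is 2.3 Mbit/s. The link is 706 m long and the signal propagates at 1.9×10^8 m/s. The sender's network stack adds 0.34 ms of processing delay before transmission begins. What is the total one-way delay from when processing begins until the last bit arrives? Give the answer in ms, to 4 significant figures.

3.822 ms

Transmission delay = L/R = 8000 / 2300000 = 3.47826 ms.
Propagation delay = d/s = 706 m / 190000000 m/s = 0.00371579 ms.
Plus processing delay 0.34 ms = 0.34 ms.
Total = 3.822 ms.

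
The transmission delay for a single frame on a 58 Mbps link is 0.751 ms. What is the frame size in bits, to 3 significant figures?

L = R × t_tx = 58000000 b/s × 0.000751 s = 43558 bits.

43600 bits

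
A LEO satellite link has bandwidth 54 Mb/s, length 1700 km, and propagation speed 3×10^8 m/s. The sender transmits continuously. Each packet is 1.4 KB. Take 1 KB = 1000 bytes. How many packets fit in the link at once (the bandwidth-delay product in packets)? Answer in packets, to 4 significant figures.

27.32 packets

Propagation delay = 1700000 / 300000000 = 0.00566667 s.
BDP = R × t_prop = 54000000 × 0.00566667 = 306000 bits.
In packets of 11200 bits: 27.32 packets.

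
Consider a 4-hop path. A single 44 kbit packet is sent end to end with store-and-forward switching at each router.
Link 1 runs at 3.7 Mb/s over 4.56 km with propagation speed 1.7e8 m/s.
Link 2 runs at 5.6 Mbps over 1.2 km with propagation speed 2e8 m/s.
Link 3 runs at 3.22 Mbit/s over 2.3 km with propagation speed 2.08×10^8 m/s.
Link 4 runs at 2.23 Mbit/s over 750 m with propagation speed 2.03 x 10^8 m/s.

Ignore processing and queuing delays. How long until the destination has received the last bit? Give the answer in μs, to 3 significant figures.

53200 μs

L = 44000 bits.
Transmission delays (L/R per hop): 11891.9, 7857.14, 13664.6, 19730.9 μs; sum = 53144.6 μs.
Propagation delays (d/s per hop): 26.8235, 6, 11.0577, 3.69458 μs; sum = 47.5758 μs.
End-to-end = 53200 μs.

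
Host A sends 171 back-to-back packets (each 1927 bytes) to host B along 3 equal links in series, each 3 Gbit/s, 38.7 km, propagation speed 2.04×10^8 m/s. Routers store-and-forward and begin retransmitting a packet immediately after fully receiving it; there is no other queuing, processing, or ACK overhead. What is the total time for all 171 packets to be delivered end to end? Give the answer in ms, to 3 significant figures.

1.46 ms

Per-hop transmission t_tx = L/R = 15416/3000000000 = 0.00513867 ms.
Per-hop propagation t_prop = 38700/204000000 = 0.189706 ms.
Pipeline fill: first packet needs 3·t_tx to clear all hops; remaining 170 packets each add one t_tx.
Total = (3+171-1)·t_tx + 3·t_prop = 173·0.00513867 + 3·0.189706 = 1.46 ms.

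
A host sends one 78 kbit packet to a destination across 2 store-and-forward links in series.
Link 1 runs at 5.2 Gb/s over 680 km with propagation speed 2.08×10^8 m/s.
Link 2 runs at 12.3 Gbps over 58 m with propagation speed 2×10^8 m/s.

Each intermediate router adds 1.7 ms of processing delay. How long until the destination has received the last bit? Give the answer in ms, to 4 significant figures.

L = 78000 bits.
Transmission delays (L/R per hop): 0.015, 0.00634146 ms; sum = 0.0213415 ms.
Propagation delays (d/s per hop): 3.26923, 0.00029 ms; sum = 3.26952 ms.
Processing at 1 router(s): 1 × 1.7 ms = 1.7 ms.
End-to-end = 4.991 ms.

4.991 ms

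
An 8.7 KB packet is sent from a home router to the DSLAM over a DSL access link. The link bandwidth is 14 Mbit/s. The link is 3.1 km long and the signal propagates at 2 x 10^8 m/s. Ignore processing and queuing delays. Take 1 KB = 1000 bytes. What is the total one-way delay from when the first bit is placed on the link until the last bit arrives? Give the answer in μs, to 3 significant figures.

L = 69600 bits.
Transmission delay = L/R = 69600 / 14000000 = 4971.43 μs.
Propagation delay = d/s = 3100 m / 200000000 m/s = 15.5 μs.
Total = 4990 μs.

4990 μs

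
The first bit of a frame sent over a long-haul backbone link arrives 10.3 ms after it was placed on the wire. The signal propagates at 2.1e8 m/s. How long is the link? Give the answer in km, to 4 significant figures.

2163 km

d = s × t_prop = 210000000 × 0.0103 = 2163 km.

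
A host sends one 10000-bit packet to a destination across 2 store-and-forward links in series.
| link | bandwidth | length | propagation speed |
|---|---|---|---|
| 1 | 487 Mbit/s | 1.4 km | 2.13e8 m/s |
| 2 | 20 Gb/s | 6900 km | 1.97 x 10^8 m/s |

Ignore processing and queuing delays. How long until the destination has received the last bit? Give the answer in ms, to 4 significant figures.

35.05 ms

Transmission delays (L/R per hop): 0.0205339, 0.0005 ms; sum = 0.0210339 ms.
Propagation delays (d/s per hop): 0.00657277, 35.0254 ms; sum = 35.032 ms.
End-to-end = 35.05 ms.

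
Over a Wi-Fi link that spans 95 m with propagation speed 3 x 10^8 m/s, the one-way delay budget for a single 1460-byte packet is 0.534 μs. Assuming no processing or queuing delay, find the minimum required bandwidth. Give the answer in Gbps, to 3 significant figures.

L = 11680 bits.
Propagation delay = 95 / 300000000 = 0.316667 μs.
Transmission budget = 0.534 − 0.316667 = 0.217333 μs.
R ≥ L / t_tx = 11680 bits / 2.17333e-07 s = 53.7 Gbps.

53.7 Gbps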